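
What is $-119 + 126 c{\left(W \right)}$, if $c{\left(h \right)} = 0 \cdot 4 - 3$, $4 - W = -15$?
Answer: $-497$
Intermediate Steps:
$W = 19$ ($W = 4 - -15 = 4 + 15 = 19$)
$c{\left(h \right)} = -3$ ($c{\left(h \right)} = 0 - 3 = -3$)
$-119 + 126 c{\left(W \right)} = -119 + 126 \left(-3\right) = -119 - 378 = -497$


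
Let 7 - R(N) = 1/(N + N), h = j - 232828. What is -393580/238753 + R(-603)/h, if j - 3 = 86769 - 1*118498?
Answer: -125574550755499/76174651761372 ≈ -1.6485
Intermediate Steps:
j = -31726 (j = 3 + (86769 - 1*118498) = 3 + (86769 - 118498) = 3 - 31729 = -31726)
h = -264554 (h = -31726 - 232828 = -264554)
R(N) = 7 - 1/(2*N) (R(N) = 7 - 1/(N + N) = 7 - 1/(2*N))
-393580/238753 + R(-603)/h = -393580/238753 + (7 - ½/(-603))/(-264554) = -393580*1/238753 + (7 - ½*(-1/603))*(-1/264554) = -393580/238753 + (7 + 1/1206)*(-1/264554) = -393580/238753 + (8443/1206)*(-1/264554) = -393580/238753 - 8443/319052124 = -125574550755499/76174651761372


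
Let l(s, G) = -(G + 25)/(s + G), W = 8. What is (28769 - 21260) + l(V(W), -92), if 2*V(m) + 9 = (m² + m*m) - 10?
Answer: 563041/75 ≈ 7507.2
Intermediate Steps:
V(m) = -19/2 + m² (V(m) = -9/2 + ((m² + m*m) - 10)/2 = -9/2 + ((m² + m²) - 10)/2 = -9/2 + (2*m² - 10)/2 = -9/2 + (-10 + 2*m²)/2 = -9/2 + (-5 + m²) = -19/2 + m²)
l(s, G) = -(25 + G)/(G + s)
(28769 - 21260) + l(V(W), -92) = (28769 - 21260) + (-25 - 1*(-92))/(-92 + (-19/2 + 8²)) = 7509 + (-25 + 92)/(-92 + (-19/2 + 64)) = 7509 + 67/(-92 + 109/2) = 7509 + 67/(-75/2) = 7509 - 2/75*67 = 7509 - 134/75 = 563041/75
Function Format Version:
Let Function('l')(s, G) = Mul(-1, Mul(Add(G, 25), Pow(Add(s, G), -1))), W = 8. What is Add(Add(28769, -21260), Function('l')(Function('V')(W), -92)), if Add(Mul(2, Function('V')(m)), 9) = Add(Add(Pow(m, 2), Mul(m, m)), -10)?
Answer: Rational(563041, 75) ≈ 7507.2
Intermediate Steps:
Function('V')(m) = Add(Rational(-19, 2), Pow(m, 2)) (Function('V')(m) = Add(Rational(-9, 2), Mul(Rational(1, 2), Add(Add(Pow(m, 2), Mul(m, m)), -10))) = Add(Rational(-9, 2), Mul(Rational(1, 2), Add(Add(Pow(m, 2), Pow(m, 2)), -10))) = Add(Rational(-9, 2), Mul(Rational(1, 2), Add(Mul(2, Pow(m, 2)), -10))) = Add(Rational(-9, 2), Mul(Rational(1, 2), Add(-10, Mul(2, Pow(m, 2))))) = Add(Rational(-9, 2), Add(-5, Pow(m, 2))) = Add(Rational(-19, 2), Pow(m, 2)))
Function('l')(s, G) = Mul(-1, Pow(Add(G, s), -1), Add(25, G)) (Function('l')(s, G) = Mul(-1, Mul(Add(25, G), Pow(Add(G, s), -1))) = Mul(-1, Mul(Pow(Add(G, s), -1), Add(25, G))) = Mul(-1, Pow(Add(G, s), -1), Add(25, G)))
Add(Add(28769, -21260), Function('l')(Function('V')(W), -92)) = Add(Add(28769, -21260), Mul(Pow(Add(-92, Add(Rational(-19, 2), Pow(8, 2))), -1), Add(-25, Mul(-1, -92)))) = Add(7509, Mul(Pow(Add(-92, Add(Rational(-19, 2), 64)), -1), Add(-25, 92))) = Add(7509, Mul(Pow(Add(-92, Rational(109, 2)), -1), 67)) = Add(7509, Mul(Pow(Rational(-75, 2), -1), 67)) = Add(7509, Mul(Rational(-2, 75), 67)) = Add(7509, Rational(-134, 75)) = Rational(563041, 75)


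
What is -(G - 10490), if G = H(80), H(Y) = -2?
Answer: 10492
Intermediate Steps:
G = -2
-(G - 10490) = -(-2 - 10490) = -1*(-10492) = 10492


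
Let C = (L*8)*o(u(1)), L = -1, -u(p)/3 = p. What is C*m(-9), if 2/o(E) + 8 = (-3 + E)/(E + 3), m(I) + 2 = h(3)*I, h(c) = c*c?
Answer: 0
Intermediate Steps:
u(p) = -3*p
h(c) = c**2
m(I) = -2 + 9*I (m(I) = -2 + 3**2*I = -2 + 9*I)
o(E) = 2/(-8 + (-3 + E)/(3 + E)) (o(E) = 2/(-8 + (-3 + E)/(E + 3)) = 2/(-8 + (-3 + E)/(3 + E)))
C = 0 (C = (-1*8)*(2*(-3 - (-3))/(27 + 7*(-3*1))) = -16*(-3 - 1*(-3))/(27 + 7*(-3)) = -16*(-3 + 3)/(27 - 21) = -16*0/6 = -8*0 = 0)
C*m(-9) = 0*(-2 + 9*(-9)) = 0*(-2 - 81) = 0*(-83) = 0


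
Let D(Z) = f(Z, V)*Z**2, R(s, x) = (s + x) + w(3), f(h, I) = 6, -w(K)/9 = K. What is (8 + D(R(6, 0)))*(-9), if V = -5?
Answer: -23886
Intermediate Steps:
w(K) = -9*K
R(s, x) = -27 + s + x (R(s, x) = (s + x) - 9*3 = (s + x) - 27 = -27 + s + x)
D(Z) = 6*Z**2
(8 + D(R(6, 0)))*(-9) = (8 + 6*(-27 + 6 + 0)**2)*(-9) = (8 + 6*(-21)**2)*(-9) = (8 + 6*441)*(-9) = (8 + 2646)*(-9) = 2654*(-9) = -23886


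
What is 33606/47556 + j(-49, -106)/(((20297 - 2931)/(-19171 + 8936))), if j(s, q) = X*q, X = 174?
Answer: 249387114301/22940486 ≈ 10871.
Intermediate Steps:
j(s, q) = 174*q
33606/47556 + j(-49, -106)/(((20297 - 2931)/(-19171 + 8936))) = 33606/47556 + (174*(-106))/(((20297 - 2931)/(-19171 + 8936))) = 33606*(1/47556) - 18444/(17366/(-10235)) = 1867/2642 - 18444/(17366*(-1/10235)) = 1867/2642 - 18444/(-17366/10235) = 1867/2642 - 18444*(-10235/17366) = 1867/2642 + 94387170/8683 = 249387114301/22940486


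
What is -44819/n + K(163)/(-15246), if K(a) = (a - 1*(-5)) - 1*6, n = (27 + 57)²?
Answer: -5432171/853776 ≈ -6.3625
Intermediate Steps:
n = 7056 (n = 84² = 7056)
K(a) = -1 + a (K(a) = (a + 5) - 6 = (5 + a) - 6 = -1 + a)
-44819/n + K(163)/(-15246) = -44819/7056 + (-1 + 163)/(-15246) = -44819*1/7056 + 162*(-1/15246) = -44819/7056 - 9/847 = -5432171/853776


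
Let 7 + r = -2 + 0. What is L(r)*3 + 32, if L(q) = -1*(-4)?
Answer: 44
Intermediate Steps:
r = -9 (r = -7 + (-2 + 0) = -7 - 2 = -9)
L(q) = 4
L(r)*3 + 32 = 4*3 + 32 = 12 + 32 = 44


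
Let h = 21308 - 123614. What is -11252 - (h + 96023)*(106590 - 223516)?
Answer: -734657310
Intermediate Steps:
h = -102306
-11252 - (h + 96023)*(106590 - 223516) = -11252 - (-102306 + 96023)*(106590 - 223516) = -11252 - (-6283)*(-116926) = -11252 - 1*734646058 = -11252 - 734646058 = -734657310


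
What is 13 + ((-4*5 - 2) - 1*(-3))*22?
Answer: -405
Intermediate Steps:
13 + ((-4*5 - 2) - 1*(-3))*22 = 13 + ((-20 - 2) + 3)*22 = 13 + (-22 + 3)*22 = 13 - 19*22 = 13 - 418 = -405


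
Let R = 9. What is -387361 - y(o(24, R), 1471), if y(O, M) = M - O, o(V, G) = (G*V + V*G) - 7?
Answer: -388407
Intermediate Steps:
o(V, G) = -7 + 2*G*V (o(V, G) = (G*V + G*V) - 7 = 2*G*V - 7 = -7 + 2*G*V)
-387361 - y(o(24, R), 1471) = -387361 - (1471 - (-7 + 2*9*24)) = -387361 - (1471 - (-7 + 432)) = -387361 - (1471 - 1*425) = -387361 - (1471 - 425) = -387361 - 1*1046 = -387361 - 1046 = -388407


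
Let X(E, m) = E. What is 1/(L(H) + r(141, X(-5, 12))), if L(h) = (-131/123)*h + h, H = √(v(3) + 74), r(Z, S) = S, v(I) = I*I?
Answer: -75645/372913 + 984*√83/372913 ≈ -0.17881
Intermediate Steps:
v(I) = I²
H = √83 (H = √(3² + 74) = √(9 + 74) = √83 ≈ 9.1104)
L(h) = -8*h/123 (L(h) = (-131*1/123)*h + h = -131*h/123 + h = -8*h/123)
1/(L(H) + r(141, X(-5, 12))) = 1/(-8*√83/123 - 5) = 1/(-5 - 8*√83/123)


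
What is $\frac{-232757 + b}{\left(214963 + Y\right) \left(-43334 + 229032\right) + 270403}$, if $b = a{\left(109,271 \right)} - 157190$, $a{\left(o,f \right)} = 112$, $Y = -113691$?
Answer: $- \frac{389835}{18806278259} \approx -2.0729 \cdot 10^{-5}$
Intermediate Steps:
$b = -157078$ ($b = 112 - 157190 = -157078$)
$\frac{-232757 + b}{\left(214963 + Y\right) \left(-43334 + 229032\right) + 270403} = \frac{-232757 - 157078}{\left(214963 - 113691\right) \left(-43334 + 229032\right) + 270403} = - \frac{389835}{101272 \cdot 185698 + 270403} = - \frac{389835}{18806007856 + 270403} = - \frac{389835}{18806278259}$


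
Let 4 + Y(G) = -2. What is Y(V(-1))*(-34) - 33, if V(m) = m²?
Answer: 171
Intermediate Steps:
Y(G) = -6 (Y(G) = -4 - 2 = -6)
Y(V(-1))*(-34) - 33 = -6*(-34) - 33 = 204 - 33 = 171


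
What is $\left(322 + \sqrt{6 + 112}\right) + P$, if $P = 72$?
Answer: $394 + \sqrt{118} \approx 404.86$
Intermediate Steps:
$\left(322 + \sqrt{6 + 112}\right) + P = \left(322 + \sqrt{6 + 112}\right) + 72 = \left(322 + \sqrt{118}\right) + 72 = 394 + \sqrt{118}$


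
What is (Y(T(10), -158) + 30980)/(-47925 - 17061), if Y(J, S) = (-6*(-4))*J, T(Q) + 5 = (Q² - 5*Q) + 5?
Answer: -16090/32493 ≈ -0.49518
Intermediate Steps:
T(Q) = Q² - 5*Q (T(Q) = -5 + ((Q² - 5*Q) + 5) = -5 + (5 + Q² - 5*Q) = Q² - 5*Q)
Y(J, S) = 24*J
(Y(T(10), -158) + 30980)/(-47925 - 17061) = (24*(10*(-5 + 10)) + 30980)/(-47925 - 17061) = (24*(10*5) + 30980)/(-64986) = (24*50 + 30980)*(-1/64986) = (1200 + 30980)*(-1/64986) = 32180*(-1/64986) = -16090/32493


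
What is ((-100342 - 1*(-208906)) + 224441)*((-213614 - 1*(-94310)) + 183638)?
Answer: 21423543670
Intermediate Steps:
((-100342 - 1*(-208906)) + 224441)*((-213614 - 1*(-94310)) + 183638) = ((-100342 + 208906) + 224441)*((-213614 + 94310) + 183638) = (108564 + 224441)*(-119304 + 183638) = 333005*64334 = 21423543670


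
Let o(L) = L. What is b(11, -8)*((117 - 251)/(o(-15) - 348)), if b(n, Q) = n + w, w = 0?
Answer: 134/33 ≈ 4.0606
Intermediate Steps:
b(n, Q) = n (b(n, Q) = n + 0 = n)
b(11, -8)*((117 - 251)/(o(-15) - 348)) = 11*((117 - 251)/(-15 - 348)) = 11*(-134/(-363)) = 11*(-134*(-1/363)) = 11*(134/363) = 134/33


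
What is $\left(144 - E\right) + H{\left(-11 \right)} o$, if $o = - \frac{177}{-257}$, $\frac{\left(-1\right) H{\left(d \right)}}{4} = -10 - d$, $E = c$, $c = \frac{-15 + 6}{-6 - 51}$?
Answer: $\frac{688929}{4883} \approx 141.09$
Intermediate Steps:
$c = \frac{3}{19}$ ($c = - \frac{9}{-57} = \left(-9\right) \left(- \frac{1}{57}\right) = \frac{3}{19} \approx 0.15789$)
$E = \frac{3}{19} \approx 0.15789$
$H{\left(d \right)} = 40 + 4 d$ ($H{\left(d \right)} = - 4 \left(-10 - d\right) = 40 + 4 d$)
$o = \frac{177}{257}$ ($o = \left(-177\right) \left(- \frac{1}{257}\right) = \frac{177}{257} \approx 0.68872$)
$\left(144 - E\right) + H{\left(-11 \right)} o = \left(144 - \frac{3}{19}\right) + \left(40 + 4 \left(-11\right)\right) \frac{177}{257} = \left(144 - \frac{3}{19}\right) + \left(40 - 44\right) \frac{177}{257} = \frac{2733}{19} - \frac{708}{257} = \frac{688929}{4883}$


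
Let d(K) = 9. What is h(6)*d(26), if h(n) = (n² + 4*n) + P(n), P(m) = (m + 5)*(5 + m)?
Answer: 1629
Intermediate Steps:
P(m) = (5 + m)² (P(m) = (5 + m)*(5 + m) = (5 + m)²)
h(n) = n² + (5 + n)² + 4*n (h(n) = (n² + 4*n) + (5 + n)² = n² + (5 + n)² + 4*n)
h(6)*d(26) = (25 + 2*6² + 14*6)*9 = (25 + 2*36 + 84)*9 = (25 + 72 + 84)*9 = 181*9 = 1629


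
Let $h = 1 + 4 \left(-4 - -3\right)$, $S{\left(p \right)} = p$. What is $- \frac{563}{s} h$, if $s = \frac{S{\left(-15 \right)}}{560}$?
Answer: $-63056$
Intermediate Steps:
$s = - \frac{3}{112}$ ($s = - \frac{15}{560} = \left(-15\right) \frac{1}{560} = - \frac{3}{112} \approx -0.026786$)
$h = -3$ ($h = 1 + 4 \left(-4 + 3\right) = 1 + 4 \left(-1\right) = 1 - 4 = -3$)
$- \frac{563}{s} h = - \frac{563}{- \frac{3}{112}} \left(-3\right) = \left(-563\right) \left(- \frac{112}{3}\right) \left(-3\right) = \frac{63056}{3} \left(-3\right) = -63056$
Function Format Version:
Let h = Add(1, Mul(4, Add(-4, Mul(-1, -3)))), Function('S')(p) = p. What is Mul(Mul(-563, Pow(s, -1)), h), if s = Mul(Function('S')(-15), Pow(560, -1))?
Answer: -63056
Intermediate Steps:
s = Rational(-3, 112) (s = Mul(-15, Pow(560, -1)) = Mul(-15, Rational(1, 560)) = Rational(-3, 112) ≈ -0.026786)
h = -3 (h = Add(1, Mul(4, Add(-4, 3))) = Add(1, Mul(4, -1)) = Add(1, -4) = -3)
Mul(Mul(-563, Pow(s, -1)), h) = Mul(Mul(-563, Pow(Rational(-3, 112), -1)), -3) = Mul(Mul(-563, Rational(-112, 3)), -3) = Mul(Rational(63056, 3), -3) = -63056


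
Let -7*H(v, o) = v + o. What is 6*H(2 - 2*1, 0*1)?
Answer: 0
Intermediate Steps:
H(v, o) = -o/7 - v/7 (H(v, o) = -(v + o)/7 = -(o + v)/7 = -o/7 - v/7)
6*H(2 - 2*1, 0*1) = 6*(-0 - (2 - 2*1)/7) = 6*(-⅐*0 - (2 - 2)/7) = 6*(0 - ⅐*0) = 6*(0 + 0) = 6*0 = 0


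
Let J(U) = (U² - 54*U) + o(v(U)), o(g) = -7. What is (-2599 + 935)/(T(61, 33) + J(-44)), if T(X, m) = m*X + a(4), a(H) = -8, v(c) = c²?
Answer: -832/3155 ≈ -0.26371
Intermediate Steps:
T(X, m) = -8 + X*m (T(X, m) = m*X - 8 = X*m - 8 = -8 + X*m)
J(U) = -7 + U² - 54*U (J(U) = (U² - 54*U) - 7 = -7 + U² - 54*U)
(-2599 + 935)/(T(61, 33) + J(-44)) = (-2599 + 935)/((-8 + 61*33) + (-7 + (-44)² - 54*(-44))) = -1664/((-8 + 2013) + (-7 + 1936 + 2376)) = -1664/(2005 + 4305) = -1664/6310 = -1664*1/6310 = -832/3155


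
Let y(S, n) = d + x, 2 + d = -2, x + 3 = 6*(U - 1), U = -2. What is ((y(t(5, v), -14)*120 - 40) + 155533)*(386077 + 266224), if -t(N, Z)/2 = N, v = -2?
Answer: 99471336393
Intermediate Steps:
t(N, Z) = -2*N
x = -21 (x = -3 + 6*(-2 - 1) = -3 + 6*(-3) = -3 - 18 = -21)
d = -4 (d = -2 - 2 = -4)
y(S, n) = -25 (y(S, n) = -4 - 21 = -25)
((y(t(5, v), -14)*120 - 40) + 155533)*(386077 + 266224) = ((-25*120 - 40) + 155533)*(386077 + 266224) = ((-3000 - 40) + 155533)*652301 = (-3040 + 155533)*652301 = 152493*652301 = 99471336393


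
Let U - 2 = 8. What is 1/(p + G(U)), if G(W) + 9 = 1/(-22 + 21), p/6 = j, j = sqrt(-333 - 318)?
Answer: -5/11768 - 3*I*sqrt(651)/11768 ≈ -0.00042488 - 0.0065044*I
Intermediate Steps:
j = I*sqrt(651) (j = sqrt(-651) = I*sqrt(651) ≈ 25.515*I)
U = 10 (U = 2 + 8 = 10)
p = 6*I*sqrt(651) (p = 6*(I*sqrt(651)) = 6*I*sqrt(651) ≈ 153.09*I)
G(W) = -10 (G(W) = -9 + 1/(-22 + 21) = -9 + 1/(-1) = -9 - 1 = -10)
1/(p + G(U)) = 1/(6*I*sqrt(651) - 10) = 1/(-10 + 6*I*sqrt(651))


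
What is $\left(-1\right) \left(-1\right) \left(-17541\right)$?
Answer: $-17541$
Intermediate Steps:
$\left(-1\right) \left(-1\right) \left(-17541\right) = 1 \left(-17541\right) = -17541$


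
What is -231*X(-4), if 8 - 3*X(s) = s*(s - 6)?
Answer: 2464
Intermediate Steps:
X(s) = 8/3 - s*(-6 + s)/3 (X(s) = 8/3 - s*(s - 6)/3 = 8/3 - s*(-6 + s)/3)
-231*X(-4) = -231*(8/3 + 2*(-4) - ⅓*(-4)²) = -231*(8/3 - 8 - ⅓*16) = -231*(8/3 - 8 - 16/3) = -231*(-32/3) = 2464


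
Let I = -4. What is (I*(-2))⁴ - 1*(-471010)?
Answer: 475106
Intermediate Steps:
(I*(-2))⁴ - 1*(-471010) = (-4*(-2))⁴ - 1*(-471010) = 8⁴ + 471010 = 4096 + 471010 = 475106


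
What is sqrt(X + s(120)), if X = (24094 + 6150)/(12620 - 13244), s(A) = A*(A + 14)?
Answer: sqrt(97535841)/78 ≈ 126.62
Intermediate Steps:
s(A) = A*(14 + A)
X = -7561/156 (X = 30244/(-624) = 30244*(-1/624) = -7561/156 ≈ -48.468)
sqrt(X + s(120)) = sqrt(-7561/156 + 120*(14 + 120)) = sqrt(-7561/156 + 120*134) = sqrt(-7561/156 + 16080) = sqrt(2500919/156) = sqrt(97535841)/78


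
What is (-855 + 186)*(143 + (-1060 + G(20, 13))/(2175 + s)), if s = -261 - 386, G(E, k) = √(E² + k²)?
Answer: -36367509/382 - 669*√569/1528 ≈ -95213.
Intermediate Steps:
s = -647
(-855 + 186)*(143 + (-1060 + G(20, 13))/(2175 + s)) = (-855 + 186)*(143 + (-1060 + √(20² + 13²))/(2175 - 647)) = -669*(143 + (-1060 + √(400 + 169))/1528) = -669*(143 + (-1060 + √569)*(1/1528)) = -669*(143 + (-265/382 + √569/1528)) = -669*(54361/382 + √569/1528) = -36367509/382 - 669*√569/1528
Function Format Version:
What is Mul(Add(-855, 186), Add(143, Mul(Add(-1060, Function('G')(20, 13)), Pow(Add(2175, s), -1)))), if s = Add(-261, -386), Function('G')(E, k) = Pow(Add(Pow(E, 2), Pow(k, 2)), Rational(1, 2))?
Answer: Add(Rational(-36367509, 382), Mul(Rational(-669, 1528), Pow(569, Rational(1, 2)))) ≈ -95213.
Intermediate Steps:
s = -647
Mul(Add(-855, 186), Add(143, Mul(Add(-1060, Function('G')(20, 13)), Pow(Add(2175, s), -1)))) = Mul(Add(-855, 186), Add(143, Mul(Add(-1060, Pow(Add(Pow(20, 2), Pow(13, 2)), Rational(1, 2))), Pow(Add(2175, -647), -1)))) = Mul(-669, Add(143, Mul(Add(-1060, Pow(Add(400, 169), Rational(1, 2))), Pow(1528, -1)))) = Mul(-669, Add(143, Mul(Add(-1060, Pow(569, Rational(1, 2))), Rational(1, 1528)))) = Mul(-669, Add(143, Add(Rational(-265, 382), Mul(Rational(1, 1528), Pow(569, Rational(1, 2)))))) = Mul(-669, Add(Rational(54361, 382), Mul(Rational(1, 1528), Pow(569, Rational(1, 2))))) = Add(Rational(-36367509, 382), Mul(Rational(-669, 1528), Pow(569, Rational(1, 2))))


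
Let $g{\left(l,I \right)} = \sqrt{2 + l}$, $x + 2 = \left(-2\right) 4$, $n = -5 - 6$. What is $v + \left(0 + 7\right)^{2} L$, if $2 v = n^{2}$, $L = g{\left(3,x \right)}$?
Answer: $\frac{121}{2} + 49 \sqrt{5} \approx 170.07$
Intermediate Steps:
$n = -11$ ($n = -5 - 6 = -11$)
$x = -10$ ($x = -2 - 8 = -10$)
$L = \sqrt{5}$ ($L = \sqrt{2 + 3} = \sqrt{5} \approx 2.2361$)
$v = \frac{121}{2}$ ($v = \frac{\left(-11\right)^{2}}{2} = \frac{1}{2} \cdot 121 = \frac{121}{2} \approx 60.5$)
$v + \left(0 + 7\right)^{2} L = \frac{121}{2} + \left(0 + 7\right)^{2} \sqrt{5} = \frac{121}{2} + 7^{2} \sqrt{5} = \frac{121}{2} + 49 \sqrt{5}$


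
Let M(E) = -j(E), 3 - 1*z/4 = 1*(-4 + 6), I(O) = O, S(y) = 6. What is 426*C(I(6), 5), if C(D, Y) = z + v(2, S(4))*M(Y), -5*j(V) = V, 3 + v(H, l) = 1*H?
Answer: 1278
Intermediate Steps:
v(H, l) = -3 + H (v(H, l) = -3 + 1*H = -3 + H)
j(V) = -V/5
z = 4 (z = 12 - 4*(-4 + 6) = 12 - 4*2 = 12 - 8 = 4)
M(E) = E/5 (M(E) = -(-1)*E/5 = E/5)
C(D, Y) = 4 - Y/5 (C(D, Y) = 4 + (-3 + 2)*(Y/5) = 4 - Y/5)
426*C(I(6), 5) = 426*(4 - ⅕*5) = 426*(4 - 1) = 426*3 = 1278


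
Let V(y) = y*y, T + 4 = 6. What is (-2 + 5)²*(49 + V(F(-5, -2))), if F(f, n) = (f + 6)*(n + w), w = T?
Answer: 441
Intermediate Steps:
T = 2 (T = -4 + 6 = 2)
w = 2
F(f, n) = (2 + n)*(6 + f) (F(f, n) = (f + 6)*(n + 2) = (6 + f)*(2 + n) = (2 + n)*(6 + f))
V(y) = y²
(-2 + 5)²*(49 + V(F(-5, -2))) = (-2 + 5)²*(49 + (12 + 2*(-5) + 6*(-2) - 5*(-2))²) = 3²*(49 + (12 - 10 - 12 + 10)²) = 9*(49 + 0²) = 9*(49 + 0) = 9*49 = 441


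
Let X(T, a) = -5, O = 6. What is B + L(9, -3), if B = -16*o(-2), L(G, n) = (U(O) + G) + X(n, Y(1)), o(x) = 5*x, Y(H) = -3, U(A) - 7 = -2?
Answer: 169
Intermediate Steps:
U(A) = 5 (U(A) = 7 - 2 = 5)
L(G, n) = G (L(G, n) = (5 + G) - 5 = G)
B = 160 (B = -80*(-2) = -16*(-10) = 160)
B + L(9, -3) = 160 + 9 = 169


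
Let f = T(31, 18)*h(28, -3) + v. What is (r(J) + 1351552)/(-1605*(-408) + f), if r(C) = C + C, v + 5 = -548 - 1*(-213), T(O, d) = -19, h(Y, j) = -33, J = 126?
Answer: 1351804/655127 ≈ 2.0634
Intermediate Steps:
v = -340 (v = -5 + (-548 - 1*(-213)) = -5 + (-548 + 213) = -5 - 335 = -340)
r(C) = 2*C
f = 287 (f = -19*(-33) - 340 = 627 - 340 = 287)
(r(J) + 1351552)/(-1605*(-408) + f) = (2*126 + 1351552)/(-1605*(-408) + 287) = (252 + 1351552)/(654840 + 287) = 1351804/655127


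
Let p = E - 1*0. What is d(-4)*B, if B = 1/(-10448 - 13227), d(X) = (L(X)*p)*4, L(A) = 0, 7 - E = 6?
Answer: 0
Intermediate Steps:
E = 1 (E = 7 - 1*6 = 7 - 6 = 1)
p = 1 (p = 1 - 1*0 = 1 + 0 = 1)
d(X) = 0 (d(X) = (0*1)*4 = 0*4 = 0)
B = -1/23675 (B = 1/(-23675) = -1/23675 ≈ -4.2239e-5)
d(-4)*B = 0*(-1/23675) = 0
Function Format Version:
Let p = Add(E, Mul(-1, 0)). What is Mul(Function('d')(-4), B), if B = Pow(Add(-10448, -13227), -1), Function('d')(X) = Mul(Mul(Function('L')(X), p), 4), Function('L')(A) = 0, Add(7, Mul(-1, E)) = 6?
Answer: 0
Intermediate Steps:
E = 1 (E = Add(7, Mul(-1, 6)) = Add(7, -6) = 1)
p = 1 (p = Add(1, Mul(-1, 0)) = Add(1, 0) = 1)
Function('d')(X) = 0 (Function('d')(X) = Mul(Mul(0, 1), 4) = Mul(0, 4) = 0)
B = Rational(-1, 23675) (B = Pow(-23675, -1) = Rational(-1, 23675) ≈ -4.2239e-5)
Mul(Function('d')(-4), B) = Mul(0, Rational(-1, 23675)) = 0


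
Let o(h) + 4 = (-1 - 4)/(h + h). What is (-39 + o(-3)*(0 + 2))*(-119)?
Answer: 16184/3 ≈ 5394.7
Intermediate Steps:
o(h) = -4 - 5/(2*h) (o(h) = -4 + (-1 - 4)/(h + h) = -4 - 5*1/(2*h) = -4 - 5/(2*h))
(-39 + o(-3)*(0 + 2))*(-119) = (-39 + (-4 - 5/2/(-3))*(0 + 2))*(-119) = (-39 + (-4 - 5/2*(-1/3))*2)*(-119) = (-39 + (-4 + 5/6)*2)*(-119) = (-39 - 19/6*2)*(-119) = (-39 - 19/3)*(-119) = -136/3*(-119) = 16184/3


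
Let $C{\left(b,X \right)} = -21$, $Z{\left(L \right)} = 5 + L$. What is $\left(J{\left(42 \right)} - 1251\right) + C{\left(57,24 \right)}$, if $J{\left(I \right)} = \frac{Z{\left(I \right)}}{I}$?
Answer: $- \frac{53377}{42} \approx -1270.9$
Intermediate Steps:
$J{\left(I \right)} = \frac{5 + I}{I}$
$\left(J{\left(42 \right)} - 1251\right) + C{\left(57,24 \right)} = \left(\frac{5 + 42}{42} - 1251\right) - 21 = \left(\frac{1}{42} \cdot 47 - 1251\right) - 21 = \left(\frac{47}{42} - 1251\right) - 21 = - \frac{52495}{42} - 21 = - \frac{53377}{42}$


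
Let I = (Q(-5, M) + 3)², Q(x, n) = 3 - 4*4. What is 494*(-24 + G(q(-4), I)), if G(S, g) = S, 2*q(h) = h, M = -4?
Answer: -12844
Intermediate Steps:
Q(x, n) = -13 (Q(x, n) = 3 - 16 = -13)
I = 100 (I = (-13 + 3)² = (-10)² = 100)
q(h) = h/2
494*(-24 + G(q(-4), I)) = 494*(-24 + (½)*(-4)) = 494*(-24 - 2) = 494*(-26) = -12844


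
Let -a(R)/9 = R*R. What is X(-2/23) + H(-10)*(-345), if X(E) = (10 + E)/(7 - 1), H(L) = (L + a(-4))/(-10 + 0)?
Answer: -122161/23 ≈ -5311.3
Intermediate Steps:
a(R) = -9*R² (a(R) = -9*R*R = -9*R²)
H(L) = 72/5 - L/10 (H(L) = (L - 9*(-4)²)/(-10 + 0) = (L - 9*16)/(-10) = (L - 144)*(-⅒) = (-144 + L)*(-⅒) = 72/5 - L/10)
X(E) = 5/3 + E/6 (X(E) = (10 + E)/6 = (10 + E)*(⅙) = 5/3 + E/6)
X(-2/23) + H(-10)*(-345) = (5/3 + (-2/23)/6) + (72/5 - ⅒*(-10))*(-345) = (5/3 + (-2*1/23)/6) + (72/5 + 1)*(-345) = (5/3 + (⅙)*(-2/23)) + (77/5)*(-345) = (5/3 - 1/69) - 5313 = 38/23 - 5313 = -122161/23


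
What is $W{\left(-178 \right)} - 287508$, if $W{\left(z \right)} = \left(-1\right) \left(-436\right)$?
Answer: $-287072$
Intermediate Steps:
$W{\left(z \right)} = 436$
$W{\left(-178 \right)} - 287508 = 436 - 287508 = -287072$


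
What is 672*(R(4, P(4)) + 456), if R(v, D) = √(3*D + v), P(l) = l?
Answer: 309120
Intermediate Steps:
R(v, D) = √(v + 3*D)
672*(R(4, P(4)) + 456) = 672*(√(4 + 3*4) + 456) = 672*(√(4 + 12) + 456) = 672*(√16 + 456) = 672*(4 + 456) = 672*460 = 309120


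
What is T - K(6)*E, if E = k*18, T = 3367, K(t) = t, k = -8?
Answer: 4231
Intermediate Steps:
E = -144 (E = -8*18 = -144)
T - K(6)*E = 3367 - 6*(-144) = 3367 - 1*(-864) = 3367 + 864 = 4231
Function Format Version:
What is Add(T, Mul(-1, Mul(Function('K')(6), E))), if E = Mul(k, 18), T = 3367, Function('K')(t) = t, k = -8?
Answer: 4231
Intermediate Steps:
E = -144 (E = Mul(-8, 18) = -144)
Add(T, Mul(-1, Mul(Function('K')(6), E))) = Add(3367, Mul(-1, Mul(6, -144))) = Add(3367, Mul(-1, -864)) = Add(3367, 864) = 4231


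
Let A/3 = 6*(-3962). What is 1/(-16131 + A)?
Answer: -1/87447 ≈ -1.1435e-5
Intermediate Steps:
A = -71316 (A = 3*(6*(-3962)) = 3*(-23772) = -71316)
1/(-16131 + A) = 1/(-16131 - 71316) = 1/(-87447) = -1/87447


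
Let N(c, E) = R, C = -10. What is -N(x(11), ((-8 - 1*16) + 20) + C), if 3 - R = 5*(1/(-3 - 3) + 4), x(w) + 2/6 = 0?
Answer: 97/6 ≈ 16.167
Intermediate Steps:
x(w) = -⅓ (x(w) = -⅓ + 0 = -⅓)
R = -97/6 (R = 3 - 5*(1/(-3 - 3) + 4) = 3 - 5*(1/(-6) + 4) = 3 - 5*(-⅙ + 4) = 3 - 5*23/6 = 3 - 1*115/6 = 3 - 115/6 = -97/6 ≈ -16.167)
N(c, E) = -97/6
-N(x(11), ((-8 - 1*16) + 20) + C) = -1*(-97/6) = 97/6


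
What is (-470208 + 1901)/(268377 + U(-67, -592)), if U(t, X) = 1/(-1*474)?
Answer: -221977518/127210697 ≈ -1.7450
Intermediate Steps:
U(t, X) = -1/474 (U(t, X) = 1/(-474) = -1/474)
(-470208 + 1901)/(268377 + U(-67, -592)) = (-470208 + 1901)/(268377 - 1/474) = -468307/127210697/474 = -468307*474/127210697 = -221977518/127210697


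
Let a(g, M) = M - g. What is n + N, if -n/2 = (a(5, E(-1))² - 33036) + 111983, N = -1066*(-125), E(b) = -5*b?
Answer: -24644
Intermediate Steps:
N = 133250
n = -157894 (n = -2*(((-5*(-1) - 1*5)² - 33036) + 111983) = -2*(((5 - 5)² - 33036) + 111983) = -2*((0² - 33036) + 111983) = -2*((0 - 33036) + 111983) = -2*(-33036 + 111983) = -2*78947 = -157894)
n + N = -157894 + 133250 = -24644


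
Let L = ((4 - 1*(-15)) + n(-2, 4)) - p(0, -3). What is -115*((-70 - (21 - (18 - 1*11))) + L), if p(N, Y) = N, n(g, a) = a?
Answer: 7015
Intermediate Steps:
L = 23 (L = ((4 - 1*(-15)) + 4) - 1*0 = ((4 + 15) + 4) + 0 = (19 + 4) + 0 = 23 + 0 = 23)
-115*((-70 - (21 - (18 - 1*11))) + L) = -115*((-70 - (21 - (18 - 1*11))) + 23) = -115*((-70 - (21 - (18 - 11))) + 23) = -115*((-70 - (21 - 1*7)) + 23) = -115*((-70 - (21 - 7)) + 23) = -115*((-70 - 1*14) + 23) = -115*((-70 - 14) + 23) = -115*(-84 + 23) = -115*(-61) = 7015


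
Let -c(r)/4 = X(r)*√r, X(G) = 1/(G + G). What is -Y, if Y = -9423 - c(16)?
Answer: 18845/2 ≈ 9422.5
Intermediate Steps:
X(G) = 1/(2*G)
c(r) = -2/√r (c(r) = -4*1/(2*r)*√r = -2/√r)
Y = -18845/2 (Y = -9423 - (-2)/√16 = -9423 - (-2)/4 = -9423 - 1*(-½) = -9423 + ½ = -18845/2 ≈ -9422.5)
-Y = -1*(-18845/2) = 18845/2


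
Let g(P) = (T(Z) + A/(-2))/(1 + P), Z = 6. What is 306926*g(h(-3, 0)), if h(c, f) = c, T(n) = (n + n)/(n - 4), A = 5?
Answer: -1074241/2 ≈ -5.3712e+5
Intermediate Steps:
T(n) = 2*n/(-4 + n) (T(n) = (2*n)/(-4 + n) = 2*n/(-4 + n))
g(P) = 7/(2*(1 + P)) (g(P) = (2*6/(-4 + 6) + 5/(-2))/(1 + P) = (2*6/2 + 5*(-1/2))/(1 + P) = (2*6*(1/2) - 5/2)/(1 + P) = (6 - 5/2)/(1 + P) = 7/(2*(1 + P)))
306926*g(h(-3, 0)) = 306926*(7/(2*(1 - 3))) = 306926*((7/2)/(-2)) = 306926*((7/2)*(-1/2)) = 306926*(-7/4) = -1074241/2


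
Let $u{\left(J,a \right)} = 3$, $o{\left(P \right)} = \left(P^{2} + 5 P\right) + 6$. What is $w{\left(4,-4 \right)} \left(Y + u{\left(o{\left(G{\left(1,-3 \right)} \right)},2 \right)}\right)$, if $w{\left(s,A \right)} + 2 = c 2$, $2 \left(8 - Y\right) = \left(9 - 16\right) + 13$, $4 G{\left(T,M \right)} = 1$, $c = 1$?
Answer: $0$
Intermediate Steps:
$G{\left(T,M \right)} = \frac{1}{4}$ ($G{\left(T,M \right)} = \frac{1}{4} \cdot 1 = \frac{1}{4}$)
$o{\left(P \right)} = 6 + P^{2} + 5 P$
$Y = 5$ ($Y = 8 - \frac{\left(9 - 16\right) + 13}{2} = 8 - \frac{-7 + 13}{2} = 8 - 3 = 5$)
$w{\left(s,A \right)} = 0$ ($w{\left(s,A \right)} = -2 + 1 \cdot 2 = -2 + 2 = 0$)
$w{\left(4,-4 \right)} \left(Y + u{\left(o{\left(G{\left(1,-3 \right)} \right)},2 \right)}\right) = 0 \left(5 + 3\right) = 0 \cdot 8 = 0$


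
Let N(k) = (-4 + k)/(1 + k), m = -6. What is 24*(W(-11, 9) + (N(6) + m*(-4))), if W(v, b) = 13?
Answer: 6264/7 ≈ 894.86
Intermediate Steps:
N(k) = (-4 + k)/(1 + k)
24*(W(-11, 9) + (N(6) + m*(-4))) = 24*(13 + ((-4 + 6)/(1 + 6) - 6*(-4))) = 24*(13 + (2/7 + 24)) = 24*(13 + 170/7) = 24*(261/7) = 6264/7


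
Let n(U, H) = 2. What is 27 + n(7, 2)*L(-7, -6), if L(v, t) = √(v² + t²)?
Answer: 27 + 2*√85 ≈ 45.439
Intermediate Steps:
L(v, t) = √(t² + v²)
27 + n(7, 2)*L(-7, -6) = 27 + 2*√((-6)² + (-7)²) = 27 + 2*√(36 + 49) = 27 + 2*√85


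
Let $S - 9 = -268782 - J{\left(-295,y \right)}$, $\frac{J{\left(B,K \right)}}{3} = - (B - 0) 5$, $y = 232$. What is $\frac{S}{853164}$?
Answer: $- \frac{45533}{142194} \approx -0.32022$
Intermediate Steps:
$J{\left(B,K \right)} = - 15 B$ ($J{\left(B,K \right)} = 3 - (B - 0) 5 = 3 - (B + 0) 5 = 3 - B 5 = 3 \left(- 5 B\right) = - 15 B$)
$S = -273198$ ($S = 9 - \left(268782 - -4425\right) = 9 - 273207 = -273198$)
$\frac{S}{853164} = - \frac{273198}{853164} = \left(-273198\right) \frac{1}{853164} = - \frac{45533}{142194}$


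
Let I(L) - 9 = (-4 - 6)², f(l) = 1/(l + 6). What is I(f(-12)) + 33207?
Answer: 33316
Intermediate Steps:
f(l) = 1/(6 + l)
I(L) = 109 (I(L) = 9 + (-4 - 6)² = 9 + (-10)² = 9 + 100 = 109)
I(f(-12)) + 33207 = 109 + 33207 = 33316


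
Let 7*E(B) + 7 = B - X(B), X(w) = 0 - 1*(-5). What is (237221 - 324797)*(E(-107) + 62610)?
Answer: -5481644568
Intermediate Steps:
X(w) = 5 (X(w) = 0 + 5 = 5)
E(B) = -12/7 + B/7 (E(B) = -1 + (B - 1*5)/7 = -1 + (B - 5)/7 = -1 + (-5 + B)/7 = -1 + (-5/7 + B/7) = -12/7 + B/7)
(237221 - 324797)*(E(-107) + 62610) = (237221 - 324797)*((-12/7 + (⅐)*(-107)) + 62610) = -87576*((-12/7 - 107/7) + 62610) = -87576*(-17 + 62610) = -87576*62593 = -5481644568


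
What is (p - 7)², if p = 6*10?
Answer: 2809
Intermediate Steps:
p = 60
(p - 7)² = (60 - 7)² = 53² = 2809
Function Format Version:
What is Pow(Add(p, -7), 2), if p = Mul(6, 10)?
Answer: 2809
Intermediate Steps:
p = 60
Pow(Add(p, -7), 2) = Pow(Add(60, -7), 2) = Pow(53, 2) = 2809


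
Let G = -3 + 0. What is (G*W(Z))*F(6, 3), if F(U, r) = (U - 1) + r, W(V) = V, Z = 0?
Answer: 0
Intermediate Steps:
G = -3
F(U, r) = -1 + U + r (F(U, r) = (-1 + U) + r = -1 + U + r)
(G*W(Z))*F(6, 3) = (-3*0)*(-1 + 6 + 3) = 0*8 = 0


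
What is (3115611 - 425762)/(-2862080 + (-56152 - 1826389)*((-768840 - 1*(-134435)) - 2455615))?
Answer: 2689849/5817086478740 ≈ 4.6240e-7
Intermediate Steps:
(3115611 - 425762)/(-2862080 + (-56152 - 1826389)*((-768840 - 1*(-134435)) - 2455615)) = 2689849/(-2862080 - 1882541*((-768840 + 134435) - 2455615)) = 2689849/(-2862080 - 1882541*(-634405 - 2455615)) = 2689849/(-2862080 - 1882541*(-3090020)) = 2689849/(-2862080 + 5817089340820) = 2689849/5817086478740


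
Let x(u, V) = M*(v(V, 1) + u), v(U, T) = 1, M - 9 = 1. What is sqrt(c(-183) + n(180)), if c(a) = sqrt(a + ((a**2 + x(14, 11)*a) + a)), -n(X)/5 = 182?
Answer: sqrt(-910 + sqrt(5673)) ≈ 28.891*I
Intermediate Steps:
M = 10 (M = 9 + 1 = 10)
x(u, V) = 10 + 10*u (x(u, V) = 10*(1 + u) = 10 + 10*u)
n(X) = -910 (n(X) = -5*182 = -910)
c(a) = sqrt(a**2 + 152*a) (c(a) = sqrt(a + ((a**2 + (10 + 10*14)*a) + a)) = sqrt(a + ((a**2 + (10 + 140)*a) + a)) = sqrt(a + ((a**2 + 150*a) + a)) = sqrt(a + (a**2 + 151*a)) = sqrt(a**2 + 152*a))
sqrt(c(-183) + n(180)) = sqrt(sqrt(-183*(152 - 183)) - 910) = sqrt(sqrt(-183*(-31)) - 910) = sqrt(sqrt(5673) - 910) = sqrt(-910 + sqrt(5673))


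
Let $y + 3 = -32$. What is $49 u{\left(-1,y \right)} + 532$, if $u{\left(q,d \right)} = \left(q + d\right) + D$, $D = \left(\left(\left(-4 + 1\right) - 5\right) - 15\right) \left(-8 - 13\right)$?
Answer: $22435$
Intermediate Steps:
$y = -35$ ($y = -3 - 32 = -35$)
$D = 483$ ($D = \left(\left(-3 - 5\right) - 15\right) \left(-21\right) = \left(-8 - 15\right) \left(-21\right) = \left(-23\right) \left(-21\right) = 483$)
$u{\left(q,d \right)} = 483 + d + q$ ($u{\left(q,d \right)} = \left(q + d\right) + 483 = \left(d + q\right) + 483 = 483 + d + q$)
$49 u{\left(-1,y \right)} + 532 = 49 \left(483 - 35 - 1\right) + 532 = 49 \cdot 447 + 532 = 21903 + 532 = 22435$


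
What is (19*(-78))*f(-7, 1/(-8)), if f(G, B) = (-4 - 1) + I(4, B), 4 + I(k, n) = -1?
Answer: 14820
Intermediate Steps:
I(k, n) = -5 (I(k, n) = -4 - 1 = -5)
f(G, B) = -10 (f(G, B) = (-4 - 1) - 5 = -5 - 5 = -10)
(19*(-78))*f(-7, 1/(-8)) = (19*(-78))*(-10) = -1482*(-10) = 14820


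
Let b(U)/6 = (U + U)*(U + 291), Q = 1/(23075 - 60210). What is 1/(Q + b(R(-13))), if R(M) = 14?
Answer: 37135/1902797399 ≈ 1.9516e-5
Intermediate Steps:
Q = -1/37135 (Q = 1/(-37135) = -1/37135 ≈ -2.6929e-5)
b(U) = 12*U*(291 + U) (b(U) = 6*((U + U)*(U + 291)) = 6*((2*U)*(291 + U)) = 6*(2*U*(291 + U)) = 12*U*(291 + U))
1/(Q + b(R(-13))) = 1/(-1/37135 + 12*14*(291 + 14)) = 1/(-1/37135 + 12*14*305) = 1/(-1/37135 + 51240) = 1/(1902797399/37135) = 37135/1902797399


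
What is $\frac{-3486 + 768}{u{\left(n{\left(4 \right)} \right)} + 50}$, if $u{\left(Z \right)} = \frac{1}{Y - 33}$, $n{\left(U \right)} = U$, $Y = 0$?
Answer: $- \frac{89694}{1649} \approx -54.393$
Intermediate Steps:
$u{\left(Z \right)} = - \frac{1}{33}$ ($u{\left(Z \right)} = \frac{1}{0 - 33} = \frac{1}{-33} = - \frac{1}{33}$)
$\frac{-3486 + 768}{u{\left(n{\left(4 \right)} \right)} + 50} = \frac{-3486 + 768}{- \frac{1}{33} + 50} = - \frac{2718}{\frac{1649}{33}} = \left(-2718\right) \frac{33}{1649} = - \frac{89694}{1649}$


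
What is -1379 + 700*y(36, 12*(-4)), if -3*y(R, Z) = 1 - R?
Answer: 20363/3 ≈ 6787.7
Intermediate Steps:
y(R, Z) = -⅓ + R/3 (y(R, Z) = -(1 - R)/3 = -⅓ + R/3)
-1379 + 700*y(36, 12*(-4)) = -1379 + 700*(-⅓ + (⅓)*36) = -1379 + 700*(-⅓ + 12) = -1379 + 700*(35/3) = -1379 + 24500/3 = 20363/3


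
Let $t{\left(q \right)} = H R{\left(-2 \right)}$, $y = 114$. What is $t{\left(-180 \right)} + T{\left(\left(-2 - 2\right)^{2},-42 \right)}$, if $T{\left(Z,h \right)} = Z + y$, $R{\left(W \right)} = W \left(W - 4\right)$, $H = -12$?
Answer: $-14$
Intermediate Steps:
$R{\left(W \right)} = W \left(-4 + W\right)$
$T{\left(Z,h \right)} = 114 + Z$ ($T{\left(Z,h \right)} = Z + 114 = 114 + Z$)
$t{\left(q \right)} = -144$ ($t{\left(q \right)} = - 12 \left(- 2 \left(-4 - 2\right)\right) = - 12 \left(\left(-2\right) \left(-6\right)\right) = \left(-12\right) 12 = -144$)
$t{\left(-180 \right)} + T{\left(\left(-2 - 2\right)^{2},-42 \right)} = -144 + \left(114 + \left(-2 - 2\right)^{2}\right) = -144 + \left(114 + \left(-4\right)^{2}\right) = -144 + \left(114 + 16\right) = -144 + 130 = -14$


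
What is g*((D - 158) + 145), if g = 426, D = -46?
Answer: -25134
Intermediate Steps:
g*((D - 158) + 145) = 426*((-46 - 158) + 145) = 426*(-204 + 145) = 426*(-59) = -25134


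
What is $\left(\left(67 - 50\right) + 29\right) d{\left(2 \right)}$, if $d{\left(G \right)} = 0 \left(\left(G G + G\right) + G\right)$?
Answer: $0$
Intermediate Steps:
$d{\left(G \right)} = 0$ ($d{\left(G \right)} = 0 \left(\left(G^{2} + G\right) + G\right) = 0 \left(\left(G + G^{2}\right) + G\right) = 0 \left(G^{2} + 2 G\right) = 0$)
$\left(\left(67 - 50\right) + 29\right) d{\left(2 \right)} = \left(\left(67 - 50\right) + 29\right) 0 = \left(17 + 29\right) 0 = 46 \cdot 0 = 0$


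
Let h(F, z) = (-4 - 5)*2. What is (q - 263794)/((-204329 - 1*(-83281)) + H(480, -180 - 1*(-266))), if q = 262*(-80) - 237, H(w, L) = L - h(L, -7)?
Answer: 284991/120944 ≈ 2.3564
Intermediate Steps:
h(F, z) = -18 (h(F, z) = -9*2 = -18)
H(w, L) = 18 + L (H(w, L) = L - 1*(-18) = L + 18 = 18 + L)
q = -21197 (q = -20960 - 237 = -21197)
(q - 263794)/((-204329 - 1*(-83281)) + H(480, -180 - 1*(-266))) = (-21197 - 263794)/((-204329 - 1*(-83281)) + (18 + (-180 - 1*(-266)))) = -284991/((-204329 + 83281) + (18 + (-180 + 266))) = -284991/(-121048 + (18 + 86)) = -284991/(-121048 + 104) = -284991/(-120944) = -284991*(-1/120944) = 284991/120944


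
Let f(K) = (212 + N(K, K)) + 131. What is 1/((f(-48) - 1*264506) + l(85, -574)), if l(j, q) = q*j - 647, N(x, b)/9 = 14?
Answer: -1/313474 ≈ -3.1901e-6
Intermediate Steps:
N(x, b) = 126 (N(x, b) = 9*14 = 126)
l(j, q) = -647 + j*q (l(j, q) = j*q - 647 = -647 + j*q)
f(K) = 469 (f(K) = (212 + 126) + 131 = 338 + 131 = 469)
1/((f(-48) - 1*264506) + l(85, -574)) = 1/((469 - 1*264506) + (-647 + 85*(-574))) = 1/((469 - 264506) + (-647 - 48790)) = 1/(-264037 - 49437) = 1/(-313474) = -1/313474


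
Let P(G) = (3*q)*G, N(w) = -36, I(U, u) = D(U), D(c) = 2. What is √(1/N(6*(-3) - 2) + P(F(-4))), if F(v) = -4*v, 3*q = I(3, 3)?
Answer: √1151/6 ≈ 5.6544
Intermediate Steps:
I(U, u) = 2
q = ⅔ (q = (⅓)*2 = ⅔ ≈ 0.66667)
P(G) = 2*G (P(G) = (3*(⅔))*G = 2*G)
√(1/N(6*(-3) - 2) + P(F(-4))) = √(1/(-36) + 2*(-4*(-4))) = √(-1/36 + 2*16) = √(-1/36 + 32) = √(1151/36) = √1151/6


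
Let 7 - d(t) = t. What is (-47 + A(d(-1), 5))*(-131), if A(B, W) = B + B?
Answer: 4061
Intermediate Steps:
d(t) = 7 - t
A(B, W) = 2*B
(-47 + A(d(-1), 5))*(-131) = (-47 + 2*(7 - 1*(-1)))*(-131) = (-47 + 2*(7 + 1))*(-131) = (-47 + 2*8)*(-131) = (-47 + 16)*(-131) = -31*(-131) = 4061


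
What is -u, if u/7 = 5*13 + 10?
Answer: -525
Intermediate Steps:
u = 525 (u = 7*(5*13 + 10) = 7*(65 + 10) = 7*75 = 525)
-u = -1*525 = -525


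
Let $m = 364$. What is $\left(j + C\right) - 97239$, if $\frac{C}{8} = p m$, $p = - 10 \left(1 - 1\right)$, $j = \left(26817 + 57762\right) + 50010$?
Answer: $37350$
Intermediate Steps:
$j = 134589$ ($j = 84579 + 50010 = 134589$)
$p = 0$ ($p = - 10 \left(1 + \left(-5 + 4\right)\right) = - 10 \left(1 - 1\right) = \left(-10\right) 0 = 0$)
$C = 0$ ($C = 8 \cdot 0 \cdot 364 = 8 \cdot 0 = 0$)
$\left(j + C\right) - 97239 = \left(134589 + 0\right) - 97239 = 134589 - 97239 = 37350$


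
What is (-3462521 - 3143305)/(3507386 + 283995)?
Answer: -6605826/3791381 ≈ -1.7423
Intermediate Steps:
(-3462521 - 3143305)/(3507386 + 283995) = -6605826/3791381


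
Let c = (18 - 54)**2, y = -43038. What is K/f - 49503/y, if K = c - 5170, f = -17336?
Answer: 85409435/62175564 ≈ 1.3737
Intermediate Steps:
c = 1296 (c = (-36)**2 = 1296)
K = -3874 (K = 1296 - 5170 = -3874)
K/f - 49503/y = -3874/(-17336) - 49503/(-43038) = -3874*(-1/17336) - 49503*(-1/43038) = 1937/8668 + 16501/14346 = 85409435/62175564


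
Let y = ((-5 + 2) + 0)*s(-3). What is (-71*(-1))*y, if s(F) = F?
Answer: 639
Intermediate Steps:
y = 9 (y = ((-5 + 2) + 0)*(-3) = (-3 + 0)*(-3) = -3*(-3) = 9)
(-71*(-1))*y = -71*(-1)*9 = 71*9 = 639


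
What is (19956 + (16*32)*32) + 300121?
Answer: 336461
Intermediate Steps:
(19956 + (16*32)*32) + 300121 = (19956 + 512*32) + 300121 = (19956 + 16384) + 300121 = 36340 + 300121 = 336461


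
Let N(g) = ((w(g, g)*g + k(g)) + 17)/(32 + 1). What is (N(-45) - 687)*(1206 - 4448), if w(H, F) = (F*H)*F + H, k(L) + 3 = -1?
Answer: -13227334064/33 ≈ -4.0083e+8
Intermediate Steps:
k(L) = -4 (k(L) = -3 - 1 = -4)
w(H, F) = H + H*F**2 (w(H, F) = H*F**2 + H = H + H*F**2)
N(g) = 13/33 + g**2*(1 + g**2)/33 (N(g) = (((g*(1 + g**2))*g - 4) + 17)/(32 + 1) = ((g**2*(1 + g**2) - 4) + 17)/33 = ((-4 + g**2*(1 + g**2)) + 17)*(1/33) = (13 + g**2*(1 + g**2))*(1/33) = 13/33 + g**2*(1 + g**2)/33)
(N(-45) - 687)*(1206 - 4448) = ((13/33 + (1/33)*(-45)**2 + (1/33)*(-45)**4) - 687)*(1206 - 4448) = ((13/33 + (1/33)*2025 + (1/33)*4100625) - 687)*(-3242) = ((13/33 + 675/11 + 1366875/11) - 687)*(-3242) = (4102663/33 - 687)*(-3242) = (4079992/33)*(-3242) = -13227334064/33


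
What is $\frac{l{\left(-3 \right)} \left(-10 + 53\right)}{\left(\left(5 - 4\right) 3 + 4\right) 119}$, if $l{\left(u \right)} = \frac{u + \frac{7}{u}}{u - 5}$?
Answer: $\frac{86}{2499} \approx 0.034414$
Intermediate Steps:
$l{\left(u \right)} = \frac{u + \frac{7}{u}}{-5 + u}$
$\frac{l{\left(-3 \right)} \left(-10 + 53\right)}{\left(\left(5 - 4\right) 3 + 4\right) 119} = \frac{\frac{7 + \left(-3\right)^{2}}{\left(-3\right) \left(-5 - 3\right)} \left(-10 + 53\right)}{\left(\left(5 - 4\right) 3 + 4\right) 119} = \frac{- \frac{7 + 9}{3 \left(-8\right)} 43}{\left(1 \cdot 3 + 4\right) 119} = \frac{\left(- \frac{1}{3}\right) \left(- \frac{1}{8}\right) 16 \cdot 43}{\left(3 + 4\right) 119} = \frac{\frac{2}{3} \cdot 43}{7 \cdot 119} = \frac{86}{3 \cdot 833} = \frac{86}{3} \cdot \frac{1}{833} = \frac{86}{2499}$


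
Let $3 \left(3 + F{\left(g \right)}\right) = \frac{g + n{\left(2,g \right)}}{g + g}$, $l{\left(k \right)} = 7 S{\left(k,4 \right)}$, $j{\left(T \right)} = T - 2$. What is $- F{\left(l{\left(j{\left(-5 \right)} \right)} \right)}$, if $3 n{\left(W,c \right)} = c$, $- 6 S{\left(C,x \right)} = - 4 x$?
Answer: $\frac{25}{9} \approx 2.7778$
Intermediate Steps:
$S{\left(C,x \right)} = \frac{2 x}{3}$ ($S{\left(C,x \right)} = - \frac{\left(-4\right) x}{6} = \frac{2 x}{3}$)
$n{\left(W,c \right)} = \frac{c}{3}$
$j{\left(T \right)} = -2 + T$ ($j{\left(T \right)} = T - 2 = -2 + T$)
$l{\left(k \right)} = \frac{56}{3}$ ($l{\left(k \right)} = 7 \cdot \frac{2}{3} \cdot 4 = 7 \cdot \frac{8}{3} = \frac{56}{3}$)
$F{\left(g \right)} = - \frac{25}{9}$ ($F{\left(g \right)} = -3 + \frac{\left(g + \frac{g}{3}\right) \frac{1}{g + g}}{3} = -3 + \frac{\frac{4 g}{3} \frac{1}{2 g}}{3} = -3 + \frac{1}{3} \cdot \frac{2}{3} = -3 + \frac{2}{9} = - \frac{25}{9}$)
$- F{\left(l{\left(j{\left(-5 \right)} \right)} \right)} = \left(-1\right) \left(- \frac{25}{9}\right) = \frac{25}{9}$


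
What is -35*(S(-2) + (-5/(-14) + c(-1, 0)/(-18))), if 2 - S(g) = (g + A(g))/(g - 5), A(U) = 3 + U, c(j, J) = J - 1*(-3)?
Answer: -215/3 ≈ -71.667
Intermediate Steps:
c(j, J) = 3 + J (c(j, J) = J + 3 = 3 + J)
S(g) = 2 - (3 + 2*g)/(-5 + g) (S(g) = 2 - (g + (3 + g))/(g - 5) = 2 - (3 + 2*g)/(-5 + g))
-35*(S(-2) + (-5/(-14) + c(-1, 0)/(-18))) = -35*(-13/(-5 - 2) + (-5/(-14) + (3 + 0)/(-18))) = -35*(-13/(-7) + (-5*(-1/14) + 3*(-1/18))) = -35*(-13*(-⅐) + (5/14 - ⅙)) = -35*(13/7 + 4/21) = -35*43/21 = -215/3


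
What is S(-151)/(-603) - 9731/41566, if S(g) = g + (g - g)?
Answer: 408673/25064298 ≈ 0.016305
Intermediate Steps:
S(g) = g (S(g) = g + 0 = g)
S(-151)/(-603) - 9731/41566 = -151/(-603) - 9731/41566 = -151*(-1/603) - 9731*1/41566 = 151/603 - 9731/41566 = 408673/25064298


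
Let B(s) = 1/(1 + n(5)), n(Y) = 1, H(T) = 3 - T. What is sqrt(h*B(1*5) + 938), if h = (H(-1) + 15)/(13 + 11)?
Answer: sqrt(135129)/12 ≈ 30.633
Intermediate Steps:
h = 19/24 (h = ((3 - 1*(-1)) + 15)/(13 + 11) = ((3 + 1) + 15)/24 = (4 + 15)*(1/24) = 19*(1/24) = 19/24 ≈ 0.79167)
B(s) = 1/2 (B(s) = 1/(1 + 1) = 1/2)
sqrt(h*B(1*5) + 938) = sqrt((19/24)*(1/2) + 938) = sqrt(19/48 + 938) = sqrt(45043/48) = sqrt(135129)/12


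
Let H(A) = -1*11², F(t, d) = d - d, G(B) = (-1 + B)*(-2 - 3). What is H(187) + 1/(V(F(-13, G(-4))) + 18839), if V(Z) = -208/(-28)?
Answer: -15962918/131925 ≈ -121.00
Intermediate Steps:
G(B) = 5 - 5*B (G(B) = (-1 + B)*(-5) = 5 - 5*B)
F(t, d) = 0
V(Z) = 52/7 (V(Z) = -208*(-1/28) = 52/7)
H(A) = -121 (H(A) = -1*121 = -121)
H(187) + 1/(V(F(-13, G(-4))) + 18839) = -121 + 1/(52/7 + 18839) = -121 + 1/(131925/7) = -121 + 7/131925 = -15962918/131925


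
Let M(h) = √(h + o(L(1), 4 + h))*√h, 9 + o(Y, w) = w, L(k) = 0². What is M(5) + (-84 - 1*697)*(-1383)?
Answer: 1080128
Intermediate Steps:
L(k) = 0
o(Y, w) = -9 + w
M(h) = √h*√(-5 + 2*h) (M(h) = √(h + (-9 + (4 + h)))*√h = √(h + (-5 + h))*√h = √(-5 + 2*h)*√h = √h*√(-5 + 2*h))
M(5) + (-84 - 1*697)*(-1383) = √5*√(-5 + 2*5) + (-84 - 1*697)*(-1383) = √5*√(-5 + 10) + (-84 - 697)*(-1383) = √5*√5 - 781*(-1383) = 5 + 1080123 = 1080128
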